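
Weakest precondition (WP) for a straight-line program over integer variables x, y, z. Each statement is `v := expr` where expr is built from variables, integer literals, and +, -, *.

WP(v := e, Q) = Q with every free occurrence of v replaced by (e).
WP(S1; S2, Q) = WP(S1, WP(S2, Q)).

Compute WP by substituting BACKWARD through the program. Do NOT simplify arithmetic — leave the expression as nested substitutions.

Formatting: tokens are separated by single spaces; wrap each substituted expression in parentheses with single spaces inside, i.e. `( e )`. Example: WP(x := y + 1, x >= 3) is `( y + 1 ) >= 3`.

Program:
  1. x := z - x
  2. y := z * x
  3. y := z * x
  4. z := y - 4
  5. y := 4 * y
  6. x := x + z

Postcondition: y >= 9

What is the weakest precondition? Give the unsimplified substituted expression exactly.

post: y >= 9
stmt 6: x := x + z  -- replace 0 occurrence(s) of x with (x + z)
  => y >= 9
stmt 5: y := 4 * y  -- replace 1 occurrence(s) of y with (4 * y)
  => ( 4 * y ) >= 9
stmt 4: z := y - 4  -- replace 0 occurrence(s) of z with (y - 4)
  => ( 4 * y ) >= 9
stmt 3: y := z * x  -- replace 1 occurrence(s) of y with (z * x)
  => ( 4 * ( z * x ) ) >= 9
stmt 2: y := z * x  -- replace 0 occurrence(s) of y with (z * x)
  => ( 4 * ( z * x ) ) >= 9
stmt 1: x := z - x  -- replace 1 occurrence(s) of x with (z - x)
  => ( 4 * ( z * ( z - x ) ) ) >= 9

Answer: ( 4 * ( z * ( z - x ) ) ) >= 9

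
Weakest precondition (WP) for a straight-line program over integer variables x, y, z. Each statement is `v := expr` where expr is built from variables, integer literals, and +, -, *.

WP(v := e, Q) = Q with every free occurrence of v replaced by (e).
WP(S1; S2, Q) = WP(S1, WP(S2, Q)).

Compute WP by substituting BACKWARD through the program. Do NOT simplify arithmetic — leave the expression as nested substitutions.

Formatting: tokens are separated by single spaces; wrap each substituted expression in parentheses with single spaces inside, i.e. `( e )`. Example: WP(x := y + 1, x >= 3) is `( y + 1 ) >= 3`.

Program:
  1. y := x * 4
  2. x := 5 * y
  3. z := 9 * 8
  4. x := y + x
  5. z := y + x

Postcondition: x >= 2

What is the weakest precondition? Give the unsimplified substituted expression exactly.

post: x >= 2
stmt 5: z := y + x  -- replace 0 occurrence(s) of z with (y + x)
  => x >= 2
stmt 4: x := y + x  -- replace 1 occurrence(s) of x with (y + x)
  => ( y + x ) >= 2
stmt 3: z := 9 * 8  -- replace 0 occurrence(s) of z with (9 * 8)
  => ( y + x ) >= 2
stmt 2: x := 5 * y  -- replace 1 occurrence(s) of x with (5 * y)
  => ( y + ( 5 * y ) ) >= 2
stmt 1: y := x * 4  -- replace 2 occurrence(s) of y with (x * 4)
  => ( ( x * 4 ) + ( 5 * ( x * 4 ) ) ) >= 2

Answer: ( ( x * 4 ) + ( 5 * ( x * 4 ) ) ) >= 2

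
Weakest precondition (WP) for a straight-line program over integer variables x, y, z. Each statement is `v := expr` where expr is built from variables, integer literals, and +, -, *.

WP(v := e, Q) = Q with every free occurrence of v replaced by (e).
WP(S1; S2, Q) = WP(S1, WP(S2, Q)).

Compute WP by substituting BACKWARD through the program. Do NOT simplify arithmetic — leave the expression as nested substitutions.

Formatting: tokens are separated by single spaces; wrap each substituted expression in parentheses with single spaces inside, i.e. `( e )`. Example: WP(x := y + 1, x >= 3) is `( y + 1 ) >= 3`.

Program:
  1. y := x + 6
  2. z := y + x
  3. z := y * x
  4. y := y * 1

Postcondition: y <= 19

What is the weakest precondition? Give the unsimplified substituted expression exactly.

Answer: ( ( x + 6 ) * 1 ) <= 19

Derivation:
post: y <= 19
stmt 4: y := y * 1  -- replace 1 occurrence(s) of y with (y * 1)
  => ( y * 1 ) <= 19
stmt 3: z := y * x  -- replace 0 occurrence(s) of z with (y * x)
  => ( y * 1 ) <= 19
stmt 2: z := y + x  -- replace 0 occurrence(s) of z with (y + x)
  => ( y * 1 ) <= 19
stmt 1: y := x + 6  -- replace 1 occurrence(s) of y with (x + 6)
  => ( ( x + 6 ) * 1 ) <= 19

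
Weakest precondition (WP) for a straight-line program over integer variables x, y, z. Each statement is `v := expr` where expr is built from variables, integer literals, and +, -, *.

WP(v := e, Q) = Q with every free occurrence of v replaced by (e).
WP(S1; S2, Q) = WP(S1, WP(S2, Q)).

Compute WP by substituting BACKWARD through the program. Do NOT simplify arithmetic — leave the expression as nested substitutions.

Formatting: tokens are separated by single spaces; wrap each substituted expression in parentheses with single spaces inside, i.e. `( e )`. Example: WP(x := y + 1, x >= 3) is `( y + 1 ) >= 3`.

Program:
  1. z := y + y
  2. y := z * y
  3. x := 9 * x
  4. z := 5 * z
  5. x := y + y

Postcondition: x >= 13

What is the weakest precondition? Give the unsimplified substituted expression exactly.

Answer: ( ( ( y + y ) * y ) + ( ( y + y ) * y ) ) >= 13

Derivation:
post: x >= 13
stmt 5: x := y + y  -- replace 1 occurrence(s) of x with (y + y)
  => ( y + y ) >= 13
stmt 4: z := 5 * z  -- replace 0 occurrence(s) of z with (5 * z)
  => ( y + y ) >= 13
stmt 3: x := 9 * x  -- replace 0 occurrence(s) of x with (9 * x)
  => ( y + y ) >= 13
stmt 2: y := z * y  -- replace 2 occurrence(s) of y with (z * y)
  => ( ( z * y ) + ( z * y ) ) >= 13
stmt 1: z := y + y  -- replace 2 occurrence(s) of z with (y + y)
  => ( ( ( y + y ) * y ) + ( ( y + y ) * y ) ) >= 13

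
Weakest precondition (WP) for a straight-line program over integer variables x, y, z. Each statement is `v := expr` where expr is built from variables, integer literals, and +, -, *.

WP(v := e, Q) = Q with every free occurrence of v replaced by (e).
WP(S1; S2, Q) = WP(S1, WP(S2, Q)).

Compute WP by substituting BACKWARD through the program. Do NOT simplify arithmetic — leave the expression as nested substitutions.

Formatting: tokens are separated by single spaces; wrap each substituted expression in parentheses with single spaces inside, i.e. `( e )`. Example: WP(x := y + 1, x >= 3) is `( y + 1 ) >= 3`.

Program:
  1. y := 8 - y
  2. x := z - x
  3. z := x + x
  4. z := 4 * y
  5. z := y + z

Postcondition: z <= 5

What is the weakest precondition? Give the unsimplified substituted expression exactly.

post: z <= 5
stmt 5: z := y + z  -- replace 1 occurrence(s) of z with (y + z)
  => ( y + z ) <= 5
stmt 4: z := 4 * y  -- replace 1 occurrence(s) of z with (4 * y)
  => ( y + ( 4 * y ) ) <= 5
stmt 3: z := x + x  -- replace 0 occurrence(s) of z with (x + x)
  => ( y + ( 4 * y ) ) <= 5
stmt 2: x := z - x  -- replace 0 occurrence(s) of x with (z - x)
  => ( y + ( 4 * y ) ) <= 5
stmt 1: y := 8 - y  -- replace 2 occurrence(s) of y with (8 - y)
  => ( ( 8 - y ) + ( 4 * ( 8 - y ) ) ) <= 5

Answer: ( ( 8 - y ) + ( 4 * ( 8 - y ) ) ) <= 5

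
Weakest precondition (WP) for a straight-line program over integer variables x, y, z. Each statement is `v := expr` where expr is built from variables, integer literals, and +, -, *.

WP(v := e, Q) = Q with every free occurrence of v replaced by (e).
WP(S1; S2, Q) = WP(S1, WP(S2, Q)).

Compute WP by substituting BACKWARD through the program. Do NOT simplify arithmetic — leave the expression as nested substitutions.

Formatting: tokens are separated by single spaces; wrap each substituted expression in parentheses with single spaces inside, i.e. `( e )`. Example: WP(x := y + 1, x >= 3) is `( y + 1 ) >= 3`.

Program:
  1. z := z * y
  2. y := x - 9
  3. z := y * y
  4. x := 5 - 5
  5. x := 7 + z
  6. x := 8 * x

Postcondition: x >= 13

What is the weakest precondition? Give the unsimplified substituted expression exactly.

Answer: ( 8 * ( 7 + ( ( x - 9 ) * ( x - 9 ) ) ) ) >= 13

Derivation:
post: x >= 13
stmt 6: x := 8 * x  -- replace 1 occurrence(s) of x with (8 * x)
  => ( 8 * x ) >= 13
stmt 5: x := 7 + z  -- replace 1 occurrence(s) of x with (7 + z)
  => ( 8 * ( 7 + z ) ) >= 13
stmt 4: x := 5 - 5  -- replace 0 occurrence(s) of x with (5 - 5)
  => ( 8 * ( 7 + z ) ) >= 13
stmt 3: z := y * y  -- replace 1 occurrence(s) of z with (y * y)
  => ( 8 * ( 7 + ( y * y ) ) ) >= 13
stmt 2: y := x - 9  -- replace 2 occurrence(s) of y with (x - 9)
  => ( 8 * ( 7 + ( ( x - 9 ) * ( x - 9 ) ) ) ) >= 13
stmt 1: z := z * y  -- replace 0 occurrence(s) of z with (z * y)
  => ( 8 * ( 7 + ( ( x - 9 ) * ( x - 9 ) ) ) ) >= 13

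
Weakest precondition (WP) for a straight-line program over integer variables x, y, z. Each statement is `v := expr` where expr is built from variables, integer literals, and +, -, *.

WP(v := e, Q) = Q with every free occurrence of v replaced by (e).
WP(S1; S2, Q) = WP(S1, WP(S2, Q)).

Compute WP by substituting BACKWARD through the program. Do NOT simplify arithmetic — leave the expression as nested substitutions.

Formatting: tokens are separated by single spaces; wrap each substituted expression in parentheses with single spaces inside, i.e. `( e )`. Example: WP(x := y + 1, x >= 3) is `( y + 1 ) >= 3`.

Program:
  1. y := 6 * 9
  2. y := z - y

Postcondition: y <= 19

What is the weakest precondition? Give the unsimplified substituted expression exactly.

post: y <= 19
stmt 2: y := z - y  -- replace 1 occurrence(s) of y with (z - y)
  => ( z - y ) <= 19
stmt 1: y := 6 * 9  -- replace 1 occurrence(s) of y with (6 * 9)
  => ( z - ( 6 * 9 ) ) <= 19

Answer: ( z - ( 6 * 9 ) ) <= 19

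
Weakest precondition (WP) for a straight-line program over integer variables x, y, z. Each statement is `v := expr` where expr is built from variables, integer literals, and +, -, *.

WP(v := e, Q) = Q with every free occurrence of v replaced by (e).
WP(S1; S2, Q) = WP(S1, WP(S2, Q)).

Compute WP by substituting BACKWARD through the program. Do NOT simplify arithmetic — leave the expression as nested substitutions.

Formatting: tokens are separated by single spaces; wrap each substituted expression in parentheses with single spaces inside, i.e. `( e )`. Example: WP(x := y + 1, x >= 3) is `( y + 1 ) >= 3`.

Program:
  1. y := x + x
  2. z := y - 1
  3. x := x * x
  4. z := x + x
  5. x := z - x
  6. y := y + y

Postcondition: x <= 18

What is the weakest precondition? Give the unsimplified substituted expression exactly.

Answer: ( ( ( x * x ) + ( x * x ) ) - ( x * x ) ) <= 18

Derivation:
post: x <= 18
stmt 6: y := y + y  -- replace 0 occurrence(s) of y with (y + y)
  => x <= 18
stmt 5: x := z - x  -- replace 1 occurrence(s) of x with (z - x)
  => ( z - x ) <= 18
stmt 4: z := x + x  -- replace 1 occurrence(s) of z with (x + x)
  => ( ( x + x ) - x ) <= 18
stmt 3: x := x * x  -- replace 3 occurrence(s) of x with (x * x)
  => ( ( ( x * x ) + ( x * x ) ) - ( x * x ) ) <= 18
stmt 2: z := y - 1  -- replace 0 occurrence(s) of z with (y - 1)
  => ( ( ( x * x ) + ( x * x ) ) - ( x * x ) ) <= 18
stmt 1: y := x + x  -- replace 0 occurrence(s) of y with (x + x)
  => ( ( ( x * x ) + ( x * x ) ) - ( x * x ) ) <= 18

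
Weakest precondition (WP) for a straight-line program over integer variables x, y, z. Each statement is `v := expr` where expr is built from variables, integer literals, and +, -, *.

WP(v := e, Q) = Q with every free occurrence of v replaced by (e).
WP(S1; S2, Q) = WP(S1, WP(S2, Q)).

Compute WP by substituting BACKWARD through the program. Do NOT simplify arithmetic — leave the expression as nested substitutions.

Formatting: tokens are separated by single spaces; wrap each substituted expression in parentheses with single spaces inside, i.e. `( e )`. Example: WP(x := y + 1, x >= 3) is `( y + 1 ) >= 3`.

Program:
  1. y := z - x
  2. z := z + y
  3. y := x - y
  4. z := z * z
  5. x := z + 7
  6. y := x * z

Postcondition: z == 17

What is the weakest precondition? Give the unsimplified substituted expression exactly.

Answer: ( ( z + ( z - x ) ) * ( z + ( z - x ) ) ) == 17

Derivation:
post: z == 17
stmt 6: y := x * z  -- replace 0 occurrence(s) of y with (x * z)
  => z == 17
stmt 5: x := z + 7  -- replace 0 occurrence(s) of x with (z + 7)
  => z == 17
stmt 4: z := z * z  -- replace 1 occurrence(s) of z with (z * z)
  => ( z * z ) == 17
stmt 3: y := x - y  -- replace 0 occurrence(s) of y with (x - y)
  => ( z * z ) == 17
stmt 2: z := z + y  -- replace 2 occurrence(s) of z with (z + y)
  => ( ( z + y ) * ( z + y ) ) == 17
stmt 1: y := z - x  -- replace 2 occurrence(s) of y with (z - x)
  => ( ( z + ( z - x ) ) * ( z + ( z - x ) ) ) == 17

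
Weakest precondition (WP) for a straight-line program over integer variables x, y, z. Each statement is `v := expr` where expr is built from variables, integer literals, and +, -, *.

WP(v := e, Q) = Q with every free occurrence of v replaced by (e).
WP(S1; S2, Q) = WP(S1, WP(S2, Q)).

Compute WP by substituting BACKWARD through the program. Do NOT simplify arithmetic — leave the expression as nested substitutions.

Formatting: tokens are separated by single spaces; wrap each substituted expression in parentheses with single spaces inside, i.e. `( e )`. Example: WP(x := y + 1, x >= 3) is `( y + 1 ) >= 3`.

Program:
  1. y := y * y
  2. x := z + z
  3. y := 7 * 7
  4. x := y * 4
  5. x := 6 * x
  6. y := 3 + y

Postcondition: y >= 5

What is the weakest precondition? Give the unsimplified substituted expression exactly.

Answer: ( 3 + ( 7 * 7 ) ) >= 5

Derivation:
post: y >= 5
stmt 6: y := 3 + y  -- replace 1 occurrence(s) of y with (3 + y)
  => ( 3 + y ) >= 5
stmt 5: x := 6 * x  -- replace 0 occurrence(s) of x with (6 * x)
  => ( 3 + y ) >= 5
stmt 4: x := y * 4  -- replace 0 occurrence(s) of x with (y * 4)
  => ( 3 + y ) >= 5
stmt 3: y := 7 * 7  -- replace 1 occurrence(s) of y with (7 * 7)
  => ( 3 + ( 7 * 7 ) ) >= 5
stmt 2: x := z + z  -- replace 0 occurrence(s) of x with (z + z)
  => ( 3 + ( 7 * 7 ) ) >= 5
stmt 1: y := y * y  -- replace 0 occurrence(s) of y with (y * y)
  => ( 3 + ( 7 * 7 ) ) >= 5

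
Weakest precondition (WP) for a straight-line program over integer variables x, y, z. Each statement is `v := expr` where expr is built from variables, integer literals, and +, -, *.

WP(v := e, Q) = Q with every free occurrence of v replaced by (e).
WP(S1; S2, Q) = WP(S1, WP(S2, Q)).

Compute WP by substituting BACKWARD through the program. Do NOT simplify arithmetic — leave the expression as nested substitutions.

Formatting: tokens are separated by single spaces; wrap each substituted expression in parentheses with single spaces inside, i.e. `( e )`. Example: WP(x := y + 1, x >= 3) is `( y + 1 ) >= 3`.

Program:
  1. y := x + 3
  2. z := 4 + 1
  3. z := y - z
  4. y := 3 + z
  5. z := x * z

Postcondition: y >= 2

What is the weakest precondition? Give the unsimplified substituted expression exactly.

Answer: ( 3 + ( ( x + 3 ) - ( 4 + 1 ) ) ) >= 2

Derivation:
post: y >= 2
stmt 5: z := x * z  -- replace 0 occurrence(s) of z with (x * z)
  => y >= 2
stmt 4: y := 3 + z  -- replace 1 occurrence(s) of y with (3 + z)
  => ( 3 + z ) >= 2
stmt 3: z := y - z  -- replace 1 occurrence(s) of z with (y - z)
  => ( 3 + ( y - z ) ) >= 2
stmt 2: z := 4 + 1  -- replace 1 occurrence(s) of z with (4 + 1)
  => ( 3 + ( y - ( 4 + 1 ) ) ) >= 2
stmt 1: y := x + 3  -- replace 1 occurrence(s) of y with (x + 3)
  => ( 3 + ( ( x + 3 ) - ( 4 + 1 ) ) ) >= 2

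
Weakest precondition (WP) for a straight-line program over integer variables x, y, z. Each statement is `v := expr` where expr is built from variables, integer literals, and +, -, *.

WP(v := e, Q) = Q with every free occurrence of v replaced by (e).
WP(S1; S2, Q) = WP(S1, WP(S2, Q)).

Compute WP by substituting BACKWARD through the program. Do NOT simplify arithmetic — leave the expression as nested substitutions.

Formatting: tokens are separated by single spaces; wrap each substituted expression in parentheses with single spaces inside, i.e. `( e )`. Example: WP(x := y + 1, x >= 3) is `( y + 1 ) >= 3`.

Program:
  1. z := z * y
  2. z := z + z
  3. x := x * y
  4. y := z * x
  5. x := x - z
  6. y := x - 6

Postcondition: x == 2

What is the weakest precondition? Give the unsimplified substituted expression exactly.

Answer: ( ( x * y ) - ( ( z * y ) + ( z * y ) ) ) == 2

Derivation:
post: x == 2
stmt 6: y := x - 6  -- replace 0 occurrence(s) of y with (x - 6)
  => x == 2
stmt 5: x := x - z  -- replace 1 occurrence(s) of x with (x - z)
  => ( x - z ) == 2
stmt 4: y := z * x  -- replace 0 occurrence(s) of y with (z * x)
  => ( x - z ) == 2
stmt 3: x := x * y  -- replace 1 occurrence(s) of x with (x * y)
  => ( ( x * y ) - z ) == 2
stmt 2: z := z + z  -- replace 1 occurrence(s) of z with (z + z)
  => ( ( x * y ) - ( z + z ) ) == 2
stmt 1: z := z * y  -- replace 2 occurrence(s) of z with (z * y)
  => ( ( x * y ) - ( ( z * y ) + ( z * y ) ) ) == 2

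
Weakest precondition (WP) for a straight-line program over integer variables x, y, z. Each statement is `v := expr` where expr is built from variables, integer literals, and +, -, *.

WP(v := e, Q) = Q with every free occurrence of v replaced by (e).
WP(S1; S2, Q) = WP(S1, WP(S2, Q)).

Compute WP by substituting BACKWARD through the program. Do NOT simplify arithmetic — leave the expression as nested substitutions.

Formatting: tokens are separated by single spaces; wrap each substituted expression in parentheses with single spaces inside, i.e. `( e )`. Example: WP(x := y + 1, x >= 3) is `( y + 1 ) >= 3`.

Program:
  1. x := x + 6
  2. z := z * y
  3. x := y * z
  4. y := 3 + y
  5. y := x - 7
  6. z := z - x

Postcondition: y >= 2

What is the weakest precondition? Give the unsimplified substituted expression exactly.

Answer: ( ( y * ( z * y ) ) - 7 ) >= 2

Derivation:
post: y >= 2
stmt 6: z := z - x  -- replace 0 occurrence(s) of z with (z - x)
  => y >= 2
stmt 5: y := x - 7  -- replace 1 occurrence(s) of y with (x - 7)
  => ( x - 7 ) >= 2
stmt 4: y := 3 + y  -- replace 0 occurrence(s) of y with (3 + y)
  => ( x - 7 ) >= 2
stmt 3: x := y * z  -- replace 1 occurrence(s) of x with (y * z)
  => ( ( y * z ) - 7 ) >= 2
stmt 2: z := z * y  -- replace 1 occurrence(s) of z with (z * y)
  => ( ( y * ( z * y ) ) - 7 ) >= 2
stmt 1: x := x + 6  -- replace 0 occurrence(s) of x with (x + 6)
  => ( ( y * ( z * y ) ) - 7 ) >= 2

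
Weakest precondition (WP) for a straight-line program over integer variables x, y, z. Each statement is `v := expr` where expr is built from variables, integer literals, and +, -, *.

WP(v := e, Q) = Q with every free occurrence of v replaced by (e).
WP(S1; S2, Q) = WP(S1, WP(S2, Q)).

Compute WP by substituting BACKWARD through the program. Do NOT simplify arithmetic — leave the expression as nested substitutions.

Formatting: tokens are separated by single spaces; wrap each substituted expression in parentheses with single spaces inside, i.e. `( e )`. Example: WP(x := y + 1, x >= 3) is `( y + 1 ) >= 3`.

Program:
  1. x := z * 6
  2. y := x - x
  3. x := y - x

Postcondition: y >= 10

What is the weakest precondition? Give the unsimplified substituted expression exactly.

Answer: ( ( z * 6 ) - ( z * 6 ) ) >= 10

Derivation:
post: y >= 10
stmt 3: x := y - x  -- replace 0 occurrence(s) of x with (y - x)
  => y >= 10
stmt 2: y := x - x  -- replace 1 occurrence(s) of y with (x - x)
  => ( x - x ) >= 10
stmt 1: x := z * 6  -- replace 2 occurrence(s) of x with (z * 6)
  => ( ( z * 6 ) - ( z * 6 ) ) >= 10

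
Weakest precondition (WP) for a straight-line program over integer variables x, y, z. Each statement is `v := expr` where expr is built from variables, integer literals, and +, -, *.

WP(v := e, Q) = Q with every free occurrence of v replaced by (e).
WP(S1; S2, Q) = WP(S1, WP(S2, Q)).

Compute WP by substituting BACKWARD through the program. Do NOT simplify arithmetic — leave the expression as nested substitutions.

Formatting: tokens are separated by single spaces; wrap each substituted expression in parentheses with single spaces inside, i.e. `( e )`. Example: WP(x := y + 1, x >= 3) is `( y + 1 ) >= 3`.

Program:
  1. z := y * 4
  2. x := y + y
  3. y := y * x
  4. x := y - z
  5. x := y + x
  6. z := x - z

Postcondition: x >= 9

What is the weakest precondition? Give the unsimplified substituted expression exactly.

Answer: ( ( y * ( y + y ) ) + ( ( y * ( y + y ) ) - ( y * 4 ) ) ) >= 9

Derivation:
post: x >= 9
stmt 6: z := x - z  -- replace 0 occurrence(s) of z with (x - z)
  => x >= 9
stmt 5: x := y + x  -- replace 1 occurrence(s) of x with (y + x)
  => ( y + x ) >= 9
stmt 4: x := y - z  -- replace 1 occurrence(s) of x with (y - z)
  => ( y + ( y - z ) ) >= 9
stmt 3: y := y * x  -- replace 2 occurrence(s) of y with (y * x)
  => ( ( y * x ) + ( ( y * x ) - z ) ) >= 9
stmt 2: x := y + y  -- replace 2 occurrence(s) of x with (y + y)
  => ( ( y * ( y + y ) ) + ( ( y * ( y + y ) ) - z ) ) >= 9
stmt 1: z := y * 4  -- replace 1 occurrence(s) of z with (y * 4)
  => ( ( y * ( y + y ) ) + ( ( y * ( y + y ) ) - ( y * 4 ) ) ) >= 9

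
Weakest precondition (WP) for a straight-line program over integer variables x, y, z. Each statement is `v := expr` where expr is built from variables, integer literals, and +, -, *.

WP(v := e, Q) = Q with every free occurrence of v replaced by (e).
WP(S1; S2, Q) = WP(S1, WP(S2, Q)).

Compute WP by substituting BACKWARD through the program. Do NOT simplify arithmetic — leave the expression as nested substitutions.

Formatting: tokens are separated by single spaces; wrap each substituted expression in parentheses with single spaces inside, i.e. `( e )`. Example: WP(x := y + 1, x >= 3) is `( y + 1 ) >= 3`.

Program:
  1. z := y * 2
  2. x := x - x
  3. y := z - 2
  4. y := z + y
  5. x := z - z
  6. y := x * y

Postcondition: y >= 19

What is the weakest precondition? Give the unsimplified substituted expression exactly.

Answer: ( ( ( y * 2 ) - ( y * 2 ) ) * ( ( y * 2 ) + ( ( y * 2 ) - 2 ) ) ) >= 19

Derivation:
post: y >= 19
stmt 6: y := x * y  -- replace 1 occurrence(s) of y with (x * y)
  => ( x * y ) >= 19
stmt 5: x := z - z  -- replace 1 occurrence(s) of x with (z - z)
  => ( ( z - z ) * y ) >= 19
stmt 4: y := z + y  -- replace 1 occurrence(s) of y with (z + y)
  => ( ( z - z ) * ( z + y ) ) >= 19
stmt 3: y := z - 2  -- replace 1 occurrence(s) of y with (z - 2)
  => ( ( z - z ) * ( z + ( z - 2 ) ) ) >= 19
stmt 2: x := x - x  -- replace 0 occurrence(s) of x with (x - x)
  => ( ( z - z ) * ( z + ( z - 2 ) ) ) >= 19
stmt 1: z := y * 2  -- replace 4 occurrence(s) of z with (y * 2)
  => ( ( ( y * 2 ) - ( y * 2 ) ) * ( ( y * 2 ) + ( ( y * 2 ) - 2 ) ) ) >= 19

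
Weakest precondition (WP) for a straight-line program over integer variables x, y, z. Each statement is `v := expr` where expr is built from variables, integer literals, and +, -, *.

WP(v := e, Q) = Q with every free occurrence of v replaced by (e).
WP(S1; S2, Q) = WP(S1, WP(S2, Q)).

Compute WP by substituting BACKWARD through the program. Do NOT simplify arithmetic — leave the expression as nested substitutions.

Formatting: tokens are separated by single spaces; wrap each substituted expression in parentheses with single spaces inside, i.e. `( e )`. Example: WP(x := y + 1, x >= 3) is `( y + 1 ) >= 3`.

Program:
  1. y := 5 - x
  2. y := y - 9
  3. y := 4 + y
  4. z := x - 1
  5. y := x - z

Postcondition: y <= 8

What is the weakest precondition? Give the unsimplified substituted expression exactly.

Answer: ( x - ( x - 1 ) ) <= 8

Derivation:
post: y <= 8
stmt 5: y := x - z  -- replace 1 occurrence(s) of y with (x - z)
  => ( x - z ) <= 8
stmt 4: z := x - 1  -- replace 1 occurrence(s) of z with (x - 1)
  => ( x - ( x - 1 ) ) <= 8
stmt 3: y := 4 + y  -- replace 0 occurrence(s) of y with (4 + y)
  => ( x - ( x - 1 ) ) <= 8
stmt 2: y := y - 9  -- replace 0 occurrence(s) of y with (y - 9)
  => ( x - ( x - 1 ) ) <= 8
stmt 1: y := 5 - x  -- replace 0 occurrence(s) of y with (5 - x)
  => ( x - ( x - 1 ) ) <= 8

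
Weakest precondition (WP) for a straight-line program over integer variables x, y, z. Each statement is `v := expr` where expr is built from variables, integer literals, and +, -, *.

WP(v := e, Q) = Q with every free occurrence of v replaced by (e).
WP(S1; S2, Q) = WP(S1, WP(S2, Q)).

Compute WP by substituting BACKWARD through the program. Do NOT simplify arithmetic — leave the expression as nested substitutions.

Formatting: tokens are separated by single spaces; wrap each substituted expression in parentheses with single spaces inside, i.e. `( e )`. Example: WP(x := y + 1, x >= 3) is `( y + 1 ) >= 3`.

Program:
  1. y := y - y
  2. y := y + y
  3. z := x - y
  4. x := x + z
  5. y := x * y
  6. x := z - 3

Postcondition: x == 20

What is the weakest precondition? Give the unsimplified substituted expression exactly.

post: x == 20
stmt 6: x := z - 3  -- replace 1 occurrence(s) of x with (z - 3)
  => ( z - 3 ) == 20
stmt 5: y := x * y  -- replace 0 occurrence(s) of y with (x * y)
  => ( z - 3 ) == 20
stmt 4: x := x + z  -- replace 0 occurrence(s) of x with (x + z)
  => ( z - 3 ) == 20
stmt 3: z := x - y  -- replace 1 occurrence(s) of z with (x - y)
  => ( ( x - y ) - 3 ) == 20
stmt 2: y := y + y  -- replace 1 occurrence(s) of y with (y + y)
  => ( ( x - ( y + y ) ) - 3 ) == 20
stmt 1: y := y - y  -- replace 2 occurrence(s) of y with (y - y)
  => ( ( x - ( ( y - y ) + ( y - y ) ) ) - 3 ) == 20

Answer: ( ( x - ( ( y - y ) + ( y - y ) ) ) - 3 ) == 20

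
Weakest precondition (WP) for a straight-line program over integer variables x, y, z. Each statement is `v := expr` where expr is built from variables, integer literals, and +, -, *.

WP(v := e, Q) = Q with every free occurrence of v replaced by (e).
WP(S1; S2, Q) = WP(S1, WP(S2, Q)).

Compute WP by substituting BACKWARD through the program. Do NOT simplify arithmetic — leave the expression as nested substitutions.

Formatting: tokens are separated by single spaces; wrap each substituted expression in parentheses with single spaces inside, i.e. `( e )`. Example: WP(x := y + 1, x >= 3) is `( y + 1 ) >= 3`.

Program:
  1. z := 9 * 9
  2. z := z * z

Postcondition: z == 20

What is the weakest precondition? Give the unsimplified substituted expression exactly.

post: z == 20
stmt 2: z := z * z  -- replace 1 occurrence(s) of z with (z * z)
  => ( z * z ) == 20
stmt 1: z := 9 * 9  -- replace 2 occurrence(s) of z with (9 * 9)
  => ( ( 9 * 9 ) * ( 9 * 9 ) ) == 20

Answer: ( ( 9 * 9 ) * ( 9 * 9 ) ) == 20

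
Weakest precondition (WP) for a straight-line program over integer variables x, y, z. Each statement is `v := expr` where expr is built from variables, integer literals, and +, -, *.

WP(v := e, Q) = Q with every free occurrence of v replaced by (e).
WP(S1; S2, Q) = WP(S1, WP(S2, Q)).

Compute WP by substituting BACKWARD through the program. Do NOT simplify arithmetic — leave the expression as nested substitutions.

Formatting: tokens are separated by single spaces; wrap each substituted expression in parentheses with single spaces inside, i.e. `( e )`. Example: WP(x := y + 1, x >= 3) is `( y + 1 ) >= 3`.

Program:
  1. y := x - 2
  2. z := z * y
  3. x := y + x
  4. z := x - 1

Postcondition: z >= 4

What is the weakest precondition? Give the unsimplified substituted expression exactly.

Answer: ( ( ( x - 2 ) + x ) - 1 ) >= 4

Derivation:
post: z >= 4
stmt 4: z := x - 1  -- replace 1 occurrence(s) of z with (x - 1)
  => ( x - 1 ) >= 4
stmt 3: x := y + x  -- replace 1 occurrence(s) of x with (y + x)
  => ( ( y + x ) - 1 ) >= 4
stmt 2: z := z * y  -- replace 0 occurrence(s) of z with (z * y)
  => ( ( y + x ) - 1 ) >= 4
stmt 1: y := x - 2  -- replace 1 occurrence(s) of y with (x - 2)
  => ( ( ( x - 2 ) + x ) - 1 ) >= 4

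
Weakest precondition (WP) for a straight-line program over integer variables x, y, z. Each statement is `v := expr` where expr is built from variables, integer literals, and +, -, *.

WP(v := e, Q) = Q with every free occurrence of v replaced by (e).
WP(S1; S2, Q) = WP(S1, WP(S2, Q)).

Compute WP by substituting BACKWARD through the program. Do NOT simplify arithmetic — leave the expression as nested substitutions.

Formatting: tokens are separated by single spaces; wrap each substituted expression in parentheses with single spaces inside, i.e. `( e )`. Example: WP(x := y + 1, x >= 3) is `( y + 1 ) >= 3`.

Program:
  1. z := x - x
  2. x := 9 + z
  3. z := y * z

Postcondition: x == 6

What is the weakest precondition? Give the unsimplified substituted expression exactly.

post: x == 6
stmt 3: z := y * z  -- replace 0 occurrence(s) of z with (y * z)
  => x == 6
stmt 2: x := 9 + z  -- replace 1 occurrence(s) of x with (9 + z)
  => ( 9 + z ) == 6
stmt 1: z := x - x  -- replace 1 occurrence(s) of z with (x - x)
  => ( 9 + ( x - x ) ) == 6

Answer: ( 9 + ( x - x ) ) == 6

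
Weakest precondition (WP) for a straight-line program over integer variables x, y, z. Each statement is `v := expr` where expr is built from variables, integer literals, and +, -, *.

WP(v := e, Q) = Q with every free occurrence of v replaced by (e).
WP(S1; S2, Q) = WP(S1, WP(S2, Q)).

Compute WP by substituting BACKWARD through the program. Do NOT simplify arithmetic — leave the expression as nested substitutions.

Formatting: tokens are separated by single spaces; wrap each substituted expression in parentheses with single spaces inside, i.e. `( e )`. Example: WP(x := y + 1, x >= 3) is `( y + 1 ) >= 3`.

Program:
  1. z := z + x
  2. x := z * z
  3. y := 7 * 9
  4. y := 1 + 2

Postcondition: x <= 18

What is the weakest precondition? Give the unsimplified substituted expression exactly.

Answer: ( ( z + x ) * ( z + x ) ) <= 18

Derivation:
post: x <= 18
stmt 4: y := 1 + 2  -- replace 0 occurrence(s) of y with (1 + 2)
  => x <= 18
stmt 3: y := 7 * 9  -- replace 0 occurrence(s) of y with (7 * 9)
  => x <= 18
stmt 2: x := z * z  -- replace 1 occurrence(s) of x with (z * z)
  => ( z * z ) <= 18
stmt 1: z := z + x  -- replace 2 occurrence(s) of z with (z + x)
  => ( ( z + x ) * ( z + x ) ) <= 18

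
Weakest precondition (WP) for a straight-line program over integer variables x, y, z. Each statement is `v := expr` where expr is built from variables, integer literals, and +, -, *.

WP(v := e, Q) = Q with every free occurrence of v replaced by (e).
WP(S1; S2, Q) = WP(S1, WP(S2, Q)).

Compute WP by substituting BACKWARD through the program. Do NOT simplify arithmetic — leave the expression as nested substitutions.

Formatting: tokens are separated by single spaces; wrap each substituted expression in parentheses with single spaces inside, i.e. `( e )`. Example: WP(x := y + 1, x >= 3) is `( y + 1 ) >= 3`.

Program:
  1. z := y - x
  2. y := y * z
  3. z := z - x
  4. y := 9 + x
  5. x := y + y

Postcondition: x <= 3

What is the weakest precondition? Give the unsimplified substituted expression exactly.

Answer: ( ( 9 + x ) + ( 9 + x ) ) <= 3

Derivation:
post: x <= 3
stmt 5: x := y + y  -- replace 1 occurrence(s) of x with (y + y)
  => ( y + y ) <= 3
stmt 4: y := 9 + x  -- replace 2 occurrence(s) of y with (9 + x)
  => ( ( 9 + x ) + ( 9 + x ) ) <= 3
stmt 3: z := z - x  -- replace 0 occurrence(s) of z with (z - x)
  => ( ( 9 + x ) + ( 9 + x ) ) <= 3
stmt 2: y := y * z  -- replace 0 occurrence(s) of y with (y * z)
  => ( ( 9 + x ) + ( 9 + x ) ) <= 3
stmt 1: z := y - x  -- replace 0 occurrence(s) of z with (y - x)
  => ( ( 9 + x ) + ( 9 + x ) ) <= 3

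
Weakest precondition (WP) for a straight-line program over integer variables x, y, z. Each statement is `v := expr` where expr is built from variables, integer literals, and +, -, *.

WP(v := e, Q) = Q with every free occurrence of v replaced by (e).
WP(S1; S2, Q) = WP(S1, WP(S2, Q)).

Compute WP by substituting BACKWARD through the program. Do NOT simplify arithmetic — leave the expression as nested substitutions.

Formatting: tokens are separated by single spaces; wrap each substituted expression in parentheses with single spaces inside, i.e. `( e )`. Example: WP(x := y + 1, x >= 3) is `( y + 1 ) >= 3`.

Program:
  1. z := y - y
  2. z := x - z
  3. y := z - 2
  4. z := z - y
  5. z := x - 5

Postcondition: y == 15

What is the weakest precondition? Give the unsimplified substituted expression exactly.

post: y == 15
stmt 5: z := x - 5  -- replace 0 occurrence(s) of z with (x - 5)
  => y == 15
stmt 4: z := z - y  -- replace 0 occurrence(s) of z with (z - y)
  => y == 15
stmt 3: y := z - 2  -- replace 1 occurrence(s) of y with (z - 2)
  => ( z - 2 ) == 15
stmt 2: z := x - z  -- replace 1 occurrence(s) of z with (x - z)
  => ( ( x - z ) - 2 ) == 15
stmt 1: z := y - y  -- replace 1 occurrence(s) of z with (y - y)
  => ( ( x - ( y - y ) ) - 2 ) == 15

Answer: ( ( x - ( y - y ) ) - 2 ) == 15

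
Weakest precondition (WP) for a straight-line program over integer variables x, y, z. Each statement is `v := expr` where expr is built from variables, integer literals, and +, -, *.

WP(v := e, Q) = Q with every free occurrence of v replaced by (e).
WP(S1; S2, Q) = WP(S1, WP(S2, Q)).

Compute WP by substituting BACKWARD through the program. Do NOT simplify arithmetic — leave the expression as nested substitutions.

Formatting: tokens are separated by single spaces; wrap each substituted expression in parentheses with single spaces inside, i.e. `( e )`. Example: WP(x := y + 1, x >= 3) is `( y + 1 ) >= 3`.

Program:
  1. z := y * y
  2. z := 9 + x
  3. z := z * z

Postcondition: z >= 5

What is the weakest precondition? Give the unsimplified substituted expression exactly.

Answer: ( ( 9 + x ) * ( 9 + x ) ) >= 5

Derivation:
post: z >= 5
stmt 3: z := z * z  -- replace 1 occurrence(s) of z with (z * z)
  => ( z * z ) >= 5
stmt 2: z := 9 + x  -- replace 2 occurrence(s) of z with (9 + x)
  => ( ( 9 + x ) * ( 9 + x ) ) >= 5
stmt 1: z := y * y  -- replace 0 occurrence(s) of z with (y * y)
  => ( ( 9 + x ) * ( 9 + x ) ) >= 5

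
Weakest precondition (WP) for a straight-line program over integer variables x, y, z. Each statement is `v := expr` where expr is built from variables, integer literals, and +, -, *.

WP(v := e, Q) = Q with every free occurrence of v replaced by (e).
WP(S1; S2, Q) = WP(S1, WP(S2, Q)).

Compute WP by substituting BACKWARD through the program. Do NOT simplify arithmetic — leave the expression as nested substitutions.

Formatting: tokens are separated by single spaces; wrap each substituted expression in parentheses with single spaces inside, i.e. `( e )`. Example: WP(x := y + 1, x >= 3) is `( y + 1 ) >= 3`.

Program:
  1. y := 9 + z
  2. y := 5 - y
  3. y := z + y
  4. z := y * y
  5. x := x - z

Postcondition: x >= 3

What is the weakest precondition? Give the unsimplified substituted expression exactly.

post: x >= 3
stmt 5: x := x - z  -- replace 1 occurrence(s) of x with (x - z)
  => ( x - z ) >= 3
stmt 4: z := y * y  -- replace 1 occurrence(s) of z with (y * y)
  => ( x - ( y * y ) ) >= 3
stmt 3: y := z + y  -- replace 2 occurrence(s) of y with (z + y)
  => ( x - ( ( z + y ) * ( z + y ) ) ) >= 3
stmt 2: y := 5 - y  -- replace 2 occurrence(s) of y with (5 - y)
  => ( x - ( ( z + ( 5 - y ) ) * ( z + ( 5 - y ) ) ) ) >= 3
stmt 1: y := 9 + z  -- replace 2 occurrence(s) of y with (9 + z)
  => ( x - ( ( z + ( 5 - ( 9 + z ) ) ) * ( z + ( 5 - ( 9 + z ) ) ) ) ) >= 3

Answer: ( x - ( ( z + ( 5 - ( 9 + z ) ) ) * ( z + ( 5 - ( 9 + z ) ) ) ) ) >= 3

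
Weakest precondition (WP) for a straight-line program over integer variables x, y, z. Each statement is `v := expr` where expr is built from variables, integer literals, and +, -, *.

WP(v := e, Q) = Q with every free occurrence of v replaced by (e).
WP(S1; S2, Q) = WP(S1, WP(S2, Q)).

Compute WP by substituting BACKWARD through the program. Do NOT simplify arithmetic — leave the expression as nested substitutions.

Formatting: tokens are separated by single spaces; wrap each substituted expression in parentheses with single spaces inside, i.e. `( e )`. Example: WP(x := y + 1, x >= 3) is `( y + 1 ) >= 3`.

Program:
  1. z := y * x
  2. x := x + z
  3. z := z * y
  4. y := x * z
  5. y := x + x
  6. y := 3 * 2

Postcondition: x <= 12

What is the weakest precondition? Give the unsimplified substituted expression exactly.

post: x <= 12
stmt 6: y := 3 * 2  -- replace 0 occurrence(s) of y with (3 * 2)
  => x <= 12
stmt 5: y := x + x  -- replace 0 occurrence(s) of y with (x + x)
  => x <= 12
stmt 4: y := x * z  -- replace 0 occurrence(s) of y with (x * z)
  => x <= 12
stmt 3: z := z * y  -- replace 0 occurrence(s) of z with (z * y)
  => x <= 12
stmt 2: x := x + z  -- replace 1 occurrence(s) of x with (x + z)
  => ( x + z ) <= 12
stmt 1: z := y * x  -- replace 1 occurrence(s) of z with (y * x)
  => ( x + ( y * x ) ) <= 12

Answer: ( x + ( y * x ) ) <= 12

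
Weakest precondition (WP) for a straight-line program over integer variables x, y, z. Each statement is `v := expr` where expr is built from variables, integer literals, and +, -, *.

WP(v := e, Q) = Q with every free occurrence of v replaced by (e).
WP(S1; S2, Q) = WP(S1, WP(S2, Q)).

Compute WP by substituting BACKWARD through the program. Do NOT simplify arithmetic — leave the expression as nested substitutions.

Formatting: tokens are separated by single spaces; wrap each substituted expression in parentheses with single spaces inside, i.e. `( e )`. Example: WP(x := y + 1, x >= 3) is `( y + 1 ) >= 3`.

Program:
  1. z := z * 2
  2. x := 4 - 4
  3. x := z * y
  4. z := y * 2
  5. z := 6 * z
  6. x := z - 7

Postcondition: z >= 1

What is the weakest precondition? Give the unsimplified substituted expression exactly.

Answer: ( 6 * ( y * 2 ) ) >= 1

Derivation:
post: z >= 1
stmt 6: x := z - 7  -- replace 0 occurrence(s) of x with (z - 7)
  => z >= 1
stmt 5: z := 6 * z  -- replace 1 occurrence(s) of z with (6 * z)
  => ( 6 * z ) >= 1
stmt 4: z := y * 2  -- replace 1 occurrence(s) of z with (y * 2)
  => ( 6 * ( y * 2 ) ) >= 1
stmt 3: x := z * y  -- replace 0 occurrence(s) of x with (z * y)
  => ( 6 * ( y * 2 ) ) >= 1
stmt 2: x := 4 - 4  -- replace 0 occurrence(s) of x with (4 - 4)
  => ( 6 * ( y * 2 ) ) >= 1
stmt 1: z := z * 2  -- replace 0 occurrence(s) of z with (z * 2)
  => ( 6 * ( y * 2 ) ) >= 1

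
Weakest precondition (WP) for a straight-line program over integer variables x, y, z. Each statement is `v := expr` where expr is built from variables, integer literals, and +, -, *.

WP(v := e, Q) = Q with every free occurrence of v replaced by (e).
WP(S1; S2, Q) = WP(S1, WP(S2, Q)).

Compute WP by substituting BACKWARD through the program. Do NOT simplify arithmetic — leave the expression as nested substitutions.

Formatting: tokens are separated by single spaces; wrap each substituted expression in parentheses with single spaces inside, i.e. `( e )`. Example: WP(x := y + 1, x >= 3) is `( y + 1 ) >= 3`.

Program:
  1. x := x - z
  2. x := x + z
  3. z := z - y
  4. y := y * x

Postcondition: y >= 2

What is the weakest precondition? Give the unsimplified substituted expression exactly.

post: y >= 2
stmt 4: y := y * x  -- replace 1 occurrence(s) of y with (y * x)
  => ( y * x ) >= 2
stmt 3: z := z - y  -- replace 0 occurrence(s) of z with (z - y)
  => ( y * x ) >= 2
stmt 2: x := x + z  -- replace 1 occurrence(s) of x with (x + z)
  => ( y * ( x + z ) ) >= 2
stmt 1: x := x - z  -- replace 1 occurrence(s) of x with (x - z)
  => ( y * ( ( x - z ) + z ) ) >= 2

Answer: ( y * ( ( x - z ) + z ) ) >= 2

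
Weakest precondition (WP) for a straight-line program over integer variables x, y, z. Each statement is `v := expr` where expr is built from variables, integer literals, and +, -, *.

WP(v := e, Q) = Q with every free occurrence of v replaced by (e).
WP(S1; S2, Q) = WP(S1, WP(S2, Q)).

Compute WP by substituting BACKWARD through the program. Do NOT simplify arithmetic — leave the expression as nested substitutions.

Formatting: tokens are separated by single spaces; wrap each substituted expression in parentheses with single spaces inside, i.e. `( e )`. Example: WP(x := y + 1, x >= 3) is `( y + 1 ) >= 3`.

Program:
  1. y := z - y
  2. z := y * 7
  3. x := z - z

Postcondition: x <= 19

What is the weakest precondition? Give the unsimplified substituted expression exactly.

Answer: ( ( ( z - y ) * 7 ) - ( ( z - y ) * 7 ) ) <= 19

Derivation:
post: x <= 19
stmt 3: x := z - z  -- replace 1 occurrence(s) of x with (z - z)
  => ( z - z ) <= 19
stmt 2: z := y * 7  -- replace 2 occurrence(s) of z with (y * 7)
  => ( ( y * 7 ) - ( y * 7 ) ) <= 19
stmt 1: y := z - y  -- replace 2 occurrence(s) of y with (z - y)
  => ( ( ( z - y ) * 7 ) - ( ( z - y ) * 7 ) ) <= 19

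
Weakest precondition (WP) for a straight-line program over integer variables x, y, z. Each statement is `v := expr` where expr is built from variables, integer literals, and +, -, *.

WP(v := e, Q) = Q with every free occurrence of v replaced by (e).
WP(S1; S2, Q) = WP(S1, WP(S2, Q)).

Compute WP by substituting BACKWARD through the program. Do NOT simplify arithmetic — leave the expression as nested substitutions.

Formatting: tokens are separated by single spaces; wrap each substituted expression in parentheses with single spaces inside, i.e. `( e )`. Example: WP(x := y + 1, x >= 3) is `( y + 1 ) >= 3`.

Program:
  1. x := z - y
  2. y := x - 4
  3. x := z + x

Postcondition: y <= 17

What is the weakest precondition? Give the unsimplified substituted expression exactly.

Answer: ( ( z - y ) - 4 ) <= 17

Derivation:
post: y <= 17
stmt 3: x := z + x  -- replace 0 occurrence(s) of x with (z + x)
  => y <= 17
stmt 2: y := x - 4  -- replace 1 occurrence(s) of y with (x - 4)
  => ( x - 4 ) <= 17
stmt 1: x := z - y  -- replace 1 occurrence(s) of x with (z - y)
  => ( ( z - y ) - 4 ) <= 17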